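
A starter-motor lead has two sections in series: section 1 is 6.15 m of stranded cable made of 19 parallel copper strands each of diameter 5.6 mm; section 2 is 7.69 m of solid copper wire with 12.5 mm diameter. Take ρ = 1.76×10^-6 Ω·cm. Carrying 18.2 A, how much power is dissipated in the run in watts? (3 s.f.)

ρ = 1.76×10^-6 Ω·cm = 1.76×10^-8 Ω·m
Section 1: A_strand = π(2.8000e-03)² = 2.463e-05 m²; R₁ = ρL/(N·A_s) = (1.76×10^-8)(6.15)/(19×2.463e-05) = 2.313×10^-4 Ω
Section 2: A = π(d/2)² = π(6.2500e-03 m)² = 1.227e-04 m²
R₂ = (1.76×10^-8)(7.69)/(1.227e-04) = 0.001103 Ω
R = R₁ + R₂ = 0.001334 Ω
P = I²R = (18.2)² × 0.001334 = 0.442 W

0.442 W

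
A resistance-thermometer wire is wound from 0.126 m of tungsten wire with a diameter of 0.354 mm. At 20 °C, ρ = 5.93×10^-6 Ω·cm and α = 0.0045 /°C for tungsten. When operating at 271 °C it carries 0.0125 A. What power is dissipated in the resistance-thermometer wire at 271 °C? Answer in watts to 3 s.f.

2.53×10^-5 W

ρ = 5.93×10^-6 Ω·cm = 5.93×10^-8 Ω·m
A = π(d/2)² = π(1.7700e-04 m)² = 9.842e-08 m²
R₍20₎ = ρL/A = (5.93×10^-8)(0.126)/(9.842e-08) = 0.07592 Ω
R₍271₎ = R₍20₎(1 + αΔT) = 0.07592 × (1 + 0.0045×251) = 0.1617 Ω
P = I²R = (0.0125)² × 0.1617 = 2.53×10^-5 W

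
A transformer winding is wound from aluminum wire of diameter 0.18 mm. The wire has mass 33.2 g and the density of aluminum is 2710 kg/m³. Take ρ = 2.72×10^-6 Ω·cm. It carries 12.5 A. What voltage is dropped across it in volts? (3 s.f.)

ρ = 2.72×10^-6 Ω·cm = 2.72×10^-8 Ω·m
A = π(d/2)² = π(9.0000e-05 m)² = 2.5447e-08 m²
L = m/(density·A) = 0.0332/(2710×2.5447e-08) = 481.4 m
R = ρL/A = (2.72×10^-8)(481.4)/(2.5447e-08) = 514.6 Ω
V = IR = 12.5 × 514.6 = 6430 V

6430 V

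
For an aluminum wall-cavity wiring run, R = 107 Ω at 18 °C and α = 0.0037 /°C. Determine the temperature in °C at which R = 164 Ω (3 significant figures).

R = R₀(1 + α(T − T₀)) ⇒ T = T₀ + (R/R₀ − 1)/α
T = 18 + (164/107 − 1)/0.0037 = 18 + (0.5327)/0.0037 = 162 °C

162 °C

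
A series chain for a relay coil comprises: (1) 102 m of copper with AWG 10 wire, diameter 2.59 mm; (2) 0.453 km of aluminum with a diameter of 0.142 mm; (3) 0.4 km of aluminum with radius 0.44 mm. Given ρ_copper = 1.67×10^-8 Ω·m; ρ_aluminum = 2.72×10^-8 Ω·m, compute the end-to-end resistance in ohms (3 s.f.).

Seg 1: A = π(2.59/2 mm)² = π(1.2950e-03 m)² = 5.269e-06 m²
R_1 = (1.67×10^-8)(102)/(5.269e-06) = 0.3233 Ω
Seg 2: A = π(d/2)² = π(7.1000e-05 m)² = 1.584e-08 m²
R_2 = (2.72×10^-8)(453)/(1.584e-08) = 778 Ω
Seg 3: A = πr² = π(4.4000e-04 m)² = 6.082e-07 m²
R_3 = (2.72×10^-8)(400)/(6.082e-07) = 17.89 Ω
R_total = R_1 + R_2 + R_3 = 796 Ω

796 Ω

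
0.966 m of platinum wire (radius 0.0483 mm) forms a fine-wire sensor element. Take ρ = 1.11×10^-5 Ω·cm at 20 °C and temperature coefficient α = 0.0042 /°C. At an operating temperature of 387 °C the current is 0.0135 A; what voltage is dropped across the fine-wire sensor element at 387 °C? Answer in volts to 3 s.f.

ρ = 1.11×10^-5 Ω·cm = 1.11×10^-7 Ω·m
A = πr² = π(4.8300e-05 m)² = 7.329e-09 m²
R₍20₎ = ρL/A = (1.11×10^-7)(0.966)/(7.329e-09) = 14.63 Ω
R₍387₎ = R₍20₎(1 + αΔT) = 14.63 × (1 + 0.0042×367) = 37.18 Ω
V = IR = 0.0135 × 37.18 = 0.502 V

0.502 V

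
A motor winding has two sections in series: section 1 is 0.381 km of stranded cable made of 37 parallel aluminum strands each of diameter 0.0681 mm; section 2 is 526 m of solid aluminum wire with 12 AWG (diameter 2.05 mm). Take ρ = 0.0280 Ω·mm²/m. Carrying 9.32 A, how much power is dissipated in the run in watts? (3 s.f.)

7260 W

ρ = 0.0280 Ω·mm²/m = 2.80×10^-8 Ω·m
Section 1: A_strand = π(3.4050e-05)² = 3.642e-09 m²; R₁ = ρL/(N·A_s) = (2.80×10^-8)(381)/(37×3.642e-09) = 79.16 Ω
Section 2: A = π(2.05/2 mm)² = π(1.0250e-03 m)² = 3.301e-06 m²
R₂ = (2.80×10^-8)(526)/(3.301e-06) = 4.462 Ω
R = R₁ + R₂ = 83.62 Ω
P = I²R = (9.32)² × 83.62 = 7260 W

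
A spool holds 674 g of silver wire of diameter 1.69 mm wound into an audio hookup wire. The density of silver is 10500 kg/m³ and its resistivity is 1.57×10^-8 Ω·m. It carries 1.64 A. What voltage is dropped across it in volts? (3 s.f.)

A = π(d/2)² = π(8.4500e-04 m)² = 2.2432e-06 m²
L = m/(density·A) = 0.674/(10500×2.2432e-06) = 28.62 m
R = ρL/A = (1.57×10^-8)(28.62)/(2.2432e-06) = 0.2003 Ω
V = IR = 1.64 × 0.2003 = 0.328 V

0.328 V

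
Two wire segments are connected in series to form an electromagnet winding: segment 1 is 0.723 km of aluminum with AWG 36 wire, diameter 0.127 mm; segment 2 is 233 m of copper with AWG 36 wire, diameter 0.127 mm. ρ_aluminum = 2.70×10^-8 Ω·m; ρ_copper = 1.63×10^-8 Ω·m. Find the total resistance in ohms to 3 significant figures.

Segment 1: A = π(0.127/2 mm)² = π(6.3500e-05 m)² = 1.267e-08 m²
R₁ = ρL/A = (2.70×10^-8)(723)/(1.267e-08) = 1541 Ω
R₂ = (1.63×10^-8)(233)/(1.267e-08) = 299.8 Ω
R = R₁ + R₂ = 1840 Ω

1840 Ω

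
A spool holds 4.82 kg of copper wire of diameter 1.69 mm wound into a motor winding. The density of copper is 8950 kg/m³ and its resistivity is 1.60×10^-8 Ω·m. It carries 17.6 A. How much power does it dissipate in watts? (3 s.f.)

530 W

A = π(d/2)² = π(8.4500e-04 m)² = 2.2432e-06 m²
L = m/(density·A) = 4.82/(8950×2.2432e-06) = 240.1 m
R = ρL/A = (1.60×10^-8)(240.1)/(2.2432e-06) = 1.712 Ω
P = I²R = (17.6)² × 1.712 = 530 W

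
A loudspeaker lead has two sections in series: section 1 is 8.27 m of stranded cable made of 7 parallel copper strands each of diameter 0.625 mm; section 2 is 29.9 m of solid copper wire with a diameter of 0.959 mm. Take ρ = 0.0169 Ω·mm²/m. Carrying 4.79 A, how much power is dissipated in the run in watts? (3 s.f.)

ρ = 0.0169 Ω·mm²/m = 1.69×10^-8 Ω·m
Section 1: A_strand = π(3.1250e-04)² = 3.068e-07 m²; R₁ = ρL/(N·A_s) = (1.69×10^-8)(8.27)/(7×3.068e-07) = 0.06508 Ω
Section 2: A = π(d/2)² = π(4.7950e-04 m)² = 7.223e-07 m²
R₂ = (1.69×10^-8)(29.9)/(7.223e-07) = 0.6996 Ω
R = R₁ + R₂ = 0.7646 Ω
P = I²R = (4.79)² × 0.7646 = 17.5 W

17.5 W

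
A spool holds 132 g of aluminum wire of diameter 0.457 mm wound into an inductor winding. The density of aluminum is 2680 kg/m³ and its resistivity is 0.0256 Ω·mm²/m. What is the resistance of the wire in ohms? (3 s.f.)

46.9 Ω

ρ = 0.0256 Ω·mm²/m = 2.56×10^-8 Ω·m
A = π(d/2)² = π(2.2850e-04 m)² = 1.6403e-07 m²
L = m/(density·A) = 0.132/(2680×1.6403e-07) = 300.3 m
R = ρL/A = (2.56×10^-8)(300.3)/(1.6403e-07) = 46.9 Ω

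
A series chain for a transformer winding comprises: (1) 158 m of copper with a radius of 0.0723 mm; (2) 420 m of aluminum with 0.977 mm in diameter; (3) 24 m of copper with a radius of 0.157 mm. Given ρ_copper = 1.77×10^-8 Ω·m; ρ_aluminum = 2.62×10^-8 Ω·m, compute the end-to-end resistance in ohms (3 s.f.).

190 Ω

Seg 1: A = πr² = π(7.2300e-05 m)² = 1.642e-08 m²
R_1 = (1.77×10^-8)(158)/(1.642e-08) = 170.3 Ω
Seg 2: A = π(d/2)² = π(4.8850e-04 m)² = 7.497e-07 m²
R_2 = (2.62×10^-8)(420)/(7.497e-07) = 14.68 Ω
Seg 3: A = πr² = π(1.5700e-04 m)² = 7.744e-08 m²
R_3 = (1.77×10^-8)(24)/(7.744e-08) = 5.486 Ω
R_total = R_1 + R_2 + R_3 = 190 Ω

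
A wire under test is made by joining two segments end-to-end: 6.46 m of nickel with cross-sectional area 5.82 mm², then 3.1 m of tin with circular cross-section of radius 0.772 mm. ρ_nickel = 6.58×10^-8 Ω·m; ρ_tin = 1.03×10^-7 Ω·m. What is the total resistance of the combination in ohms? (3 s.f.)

0.244 Ω

Segment 1: A = 5.82 mm² = 5.820e-06 m²
R₁ = ρL/A = (6.58×10^-8)(6.46)/(5.820e-06) = 0.07304 Ω
Segment 2: A = πr² = π(7.7200e-04 m)² = 1.872e-06 m²
R₂ = (1.03×10^-7)(3.1)/(1.872e-06) = 0.1705 Ω
R = R₁ + R₂ = 0.244 Ω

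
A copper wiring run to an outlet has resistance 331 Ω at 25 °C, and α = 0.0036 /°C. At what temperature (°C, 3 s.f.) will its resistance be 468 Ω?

R = R₀(1 + α(T − T₀)) ⇒ T = T₀ + (R/R₀ − 1)/α
T = 25 + (468/331 − 1)/0.0036 = 25 + (0.4139)/0.0036 = 140 °C

140 °C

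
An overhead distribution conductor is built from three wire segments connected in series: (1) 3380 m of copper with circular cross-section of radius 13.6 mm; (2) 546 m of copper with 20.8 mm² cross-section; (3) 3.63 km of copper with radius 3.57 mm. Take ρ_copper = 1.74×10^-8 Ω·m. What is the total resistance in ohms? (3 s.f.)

2.14 Ω

Seg 1: A = πr² = π(1.3600e-02 m)² = 5.811e-04 m²
R_1 = (1.74×10^-8)(3380)/(5.811e-04) = 0.1012 Ω
Seg 2: A = 20.8 mm² = 2.080e-05 m²
R_2 = (1.74×10^-8)(546)/(2.080e-05) = 0.4567 Ω
Seg 3: A = πr² = π(3.5700e-03 m)² = 4.004e-05 m²
R_3 = (1.74×10^-8)(3630)/(4.004e-05) = 1.578 Ω
R_total = R_1 + R_2 + R_3 = 2.14 Ω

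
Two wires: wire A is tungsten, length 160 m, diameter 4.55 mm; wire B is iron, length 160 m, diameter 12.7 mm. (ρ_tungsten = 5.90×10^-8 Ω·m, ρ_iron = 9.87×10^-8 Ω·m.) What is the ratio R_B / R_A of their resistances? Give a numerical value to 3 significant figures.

R ∝ ρL/d², so R_B/R_A = (ρ_B/ρ_A) × (d_A/d_B)²
= (9.87×10^-8/5.90×10^-8) × (4.55/12.7)² = 0.215

0.215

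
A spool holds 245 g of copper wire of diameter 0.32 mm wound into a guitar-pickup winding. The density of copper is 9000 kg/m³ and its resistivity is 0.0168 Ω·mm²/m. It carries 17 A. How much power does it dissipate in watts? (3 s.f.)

ρ = 0.0168 Ω·mm²/m = 1.68×10^-8 Ω·m
A = π(d/2)² = π(1.6000e-04 m)² = 8.0425e-08 m²
L = m/(density·A) = 0.245/(9000×8.0425e-08) = 338.5 m
R = ρL/A = (1.68×10^-8)(338.5)/(8.0425e-08) = 70.71 Ω
P = I²R = (17)² × 70.71 = 20400 W

20400 W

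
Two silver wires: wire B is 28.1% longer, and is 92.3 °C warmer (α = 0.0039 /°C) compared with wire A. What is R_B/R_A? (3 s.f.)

1.74

R ∝ ρL/d² with ρ ∝ (1+αΔT), so R_B/R_A = (1 + 28.1/100) × (1 + 0.0039×92.3)
= 1.281 × 1.36 = 1.74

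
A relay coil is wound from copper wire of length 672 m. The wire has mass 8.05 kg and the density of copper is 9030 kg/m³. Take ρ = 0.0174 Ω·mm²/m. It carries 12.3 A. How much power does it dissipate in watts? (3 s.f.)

1330 W

ρ = 0.0174 Ω·mm²/m = 1.74×10^-8 Ω·m
A = m/(density·L) = 8.05/(9030×672) = 1.3266e-06 m²
R = ρL/A = (1.74×10^-8)(672)/(1.3266e-06) = 8.814 Ω
P = I²R = (12.3)² × 8.814 = 1330 W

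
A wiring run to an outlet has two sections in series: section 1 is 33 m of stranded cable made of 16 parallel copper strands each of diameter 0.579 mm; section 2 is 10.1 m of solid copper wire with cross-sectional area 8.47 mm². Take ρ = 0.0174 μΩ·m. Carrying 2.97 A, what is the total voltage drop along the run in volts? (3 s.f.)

0.466 V

ρ = 0.0174 μΩ·m = 1.74×10^-8 Ω·m
Section 1: A_strand = π(2.8950e-04)² = 2.633e-07 m²; R₁ = ρL/(N·A_s) = (1.74×10^-8)(33)/(16×2.633e-07) = 0.1363 Ω
Section 2: A = 8.47 mm² = 8.470e-06 m²
R₂ = (1.74×10^-8)(10.1)/(8.470e-06) = 0.02075 Ω
R = R₁ + R₂ = 0.157 Ω
V = IR = 2.97 × 0.157 = 0.466 V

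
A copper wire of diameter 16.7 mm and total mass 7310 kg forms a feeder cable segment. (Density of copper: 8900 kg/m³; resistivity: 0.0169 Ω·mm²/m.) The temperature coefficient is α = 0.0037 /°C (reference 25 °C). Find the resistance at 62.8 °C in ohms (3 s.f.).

0.330 Ω

ρ = 0.0169 Ω·mm²/m = 1.69×10^-8 Ω·m
A = π(d/2)² = π(8.3500e-03 m)² = 2.1904e-04 m²
L = m/(density·A) = 7310/(8900×2.1904e-04) = 3750 m
R = ρL/A = (1.69×10^-8)(3750)/(2.1904e-04) = 0.2893 Ω
R(62.8 °C) = 0.2893 × (1 + 0.0037×37.8) = 0.330 Ω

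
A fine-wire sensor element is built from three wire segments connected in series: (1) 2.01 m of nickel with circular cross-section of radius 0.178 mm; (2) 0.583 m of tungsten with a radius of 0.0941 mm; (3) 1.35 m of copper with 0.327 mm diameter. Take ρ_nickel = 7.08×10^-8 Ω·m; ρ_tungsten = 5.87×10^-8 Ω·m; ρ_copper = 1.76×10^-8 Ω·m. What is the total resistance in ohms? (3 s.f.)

2.94 Ω

Seg 1: A = πr² = π(1.7800e-04 m)² = 9.954e-08 m²
R_1 = (7.08×10^-8)(2.01)/(9.954e-08) = 1.43 Ω
Seg 2: A = πr² = π(9.4100e-05 m)² = 2.782e-08 m²
R_2 = (5.87×10^-8)(0.583)/(2.782e-08) = 1.23 Ω
Seg 3: A = π(d/2)² = π(1.6350e-04 m)² = 8.398e-08 m²
R_3 = (1.76×10^-8)(1.35)/(8.398e-08) = 0.2829 Ω
R_total = R_1 + R_2 + R_3 = 2.94 Ω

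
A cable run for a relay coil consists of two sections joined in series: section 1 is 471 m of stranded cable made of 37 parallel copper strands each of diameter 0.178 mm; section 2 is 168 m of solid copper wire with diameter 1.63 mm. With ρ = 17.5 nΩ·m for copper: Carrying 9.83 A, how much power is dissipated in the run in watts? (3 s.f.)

ρ = 17.5 nΩ·m = 1.75×10^-8 Ω·m
Section 1: A_strand = π(8.9000e-05)² = 2.488e-08 m²; R₁ = ρL/(N·A_s) = (1.75×10^-8)(471)/(37×2.488e-08) = 8.952 Ω
Section 2: A = π(d/2)² = π(8.1500e-04 m)² = 2.087e-06 m²
R₂ = (1.75×10^-8)(168)/(2.087e-06) = 1.409 Ω
R = R₁ + R₂ = 10.36 Ω
P = I²R = (9.83)² × 10.36 = 1000 W

1000 W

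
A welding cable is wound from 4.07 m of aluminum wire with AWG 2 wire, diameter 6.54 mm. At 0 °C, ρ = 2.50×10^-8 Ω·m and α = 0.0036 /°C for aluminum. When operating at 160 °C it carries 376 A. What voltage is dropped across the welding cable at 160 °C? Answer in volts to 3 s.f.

A = π(6.54/2 mm)² = π(3.2700e-03 m)² = 3.359e-05 m²
R₍0₎ = ρL/A = (2.50×10^-8)(4.07)/(3.359e-05) = 0.003029 Ω
R₍160₎ = R₍0₎(1 + αΔT) = 0.003029 × (1 + 0.0036×160) = 0.004774 Ω
V = IR = 376 × 0.004774 = 1.79 V

1.79 V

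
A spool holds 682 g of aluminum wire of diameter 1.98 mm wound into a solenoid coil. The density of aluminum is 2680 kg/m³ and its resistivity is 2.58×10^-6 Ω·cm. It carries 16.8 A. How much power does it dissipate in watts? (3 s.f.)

ρ = 2.58×10^-6 Ω·cm = 2.58×10^-8 Ω·m
A = π(d/2)² = π(9.9000e-04 m)² = 3.0791e-06 m²
L = m/(density·A) = 0.682/(2680×3.0791e-06) = 82.65 m
R = ρL/A = (2.58×10^-8)(82.65)/(3.0791e-06) = 0.6925 Ω
P = I²R = (16.8)² × 0.6925 = 195 W

195 W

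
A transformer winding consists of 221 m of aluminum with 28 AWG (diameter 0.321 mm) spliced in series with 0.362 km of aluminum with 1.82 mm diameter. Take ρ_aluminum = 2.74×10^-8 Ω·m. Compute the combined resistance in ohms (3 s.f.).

Segment 1: A = π(0.321/2 mm)² = π(1.6050e-04 m)² = 8.093e-08 m²
R₁ = ρL/A = (2.74×10^-8)(221)/(8.093e-08) = 74.82 Ω
Segment 2: A = π(d/2)² = π(9.1000e-04 m)² = 2.602e-06 m²
R₂ = (2.74×10^-8)(362)/(2.602e-06) = 3.813 Ω
R = R₁ + R₂ = 78.6 Ω

78.6 Ω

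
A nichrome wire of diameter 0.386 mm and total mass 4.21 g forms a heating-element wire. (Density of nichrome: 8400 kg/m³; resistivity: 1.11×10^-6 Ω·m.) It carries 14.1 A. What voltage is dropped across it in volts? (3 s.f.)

A = π(d/2)² = π(1.9300e-04 m)² = 1.1702e-07 m²
L = m/(density·A) = 0.00421/(8400×1.1702e-07) = 4.283 m
R = ρL/A = (1.11×10^-6)(4.283)/(1.1702e-07) = 40.63 Ω
V = IR = 14.1 × 40.63 = 573 V

573 V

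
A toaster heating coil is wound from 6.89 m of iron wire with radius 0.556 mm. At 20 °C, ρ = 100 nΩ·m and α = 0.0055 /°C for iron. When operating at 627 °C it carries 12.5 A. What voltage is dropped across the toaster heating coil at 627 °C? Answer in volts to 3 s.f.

38.5 V

ρ = 100 nΩ·m = 1.00×10^-7 Ω·m
A = πr² = π(5.5600e-04 m)² = 9.712e-07 m²
R₍20₎ = ρL/A = (1.00×10^-7)(6.89)/(9.712e-07) = 0.7094 Ω
R₍627₎ = R₍20₎(1 + αΔT) = 0.7094 × (1 + 0.0055×607) = 3.078 Ω
V = IR = 12.5 × 3.078 = 38.5 V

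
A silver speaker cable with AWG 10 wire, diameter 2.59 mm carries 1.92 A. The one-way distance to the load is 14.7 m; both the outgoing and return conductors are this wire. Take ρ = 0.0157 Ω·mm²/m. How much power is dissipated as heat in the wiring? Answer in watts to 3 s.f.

ρ = 0.0157 Ω·mm²/m = 1.57×10^-8 Ω·m
A = π(2.59/2 mm)² = π(1.2950e-03 m)² = 5.269e-06 m²
Total conductor length (both ways) L = 2 × 14.7 = 29.4 m
R = ρL/A = (1.57×10^-8)(29.4)/(5.269e-06) = 0.08761 Ω
P = I²R = (1.92)² × 0.08761 = 0.323 W

0.323 W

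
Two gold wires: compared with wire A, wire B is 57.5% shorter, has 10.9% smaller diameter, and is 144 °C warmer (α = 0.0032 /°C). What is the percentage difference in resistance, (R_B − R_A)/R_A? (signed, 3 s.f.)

R ∝ ρL/d² with ρ ∝ (1+αΔT), so R_B/R_A = (1 − 57.5/100) × (1 − 10.9/100)⁻² × (1 + 0.0032×144)
= 0.425 × 1.26 × 1.461 = 0.782
(R_B − R_A)/R_A = 0.782 − 1 = -21.8%

-21.8%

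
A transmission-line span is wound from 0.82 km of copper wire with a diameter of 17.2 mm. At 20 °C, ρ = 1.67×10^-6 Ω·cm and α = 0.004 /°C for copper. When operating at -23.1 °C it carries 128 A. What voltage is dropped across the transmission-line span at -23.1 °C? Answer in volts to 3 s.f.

ρ = 1.67×10^-6 Ω·cm = 1.67×10^-8 Ω·m
A = π(d/2)² = π(8.6000e-03 m)² = 2.324e-04 m²
R₍20₎ = ρL/A = (1.67×10^-8)(820)/(2.324e-04) = 0.05894 Ω
R₍-23.1₎ = R₍20₎(1 + αΔT) = 0.05894 × (1 + 0.004×-43.1) = 0.04878 Ω
V = IR = 128 × 0.04878 = 6.24 V

6.24 V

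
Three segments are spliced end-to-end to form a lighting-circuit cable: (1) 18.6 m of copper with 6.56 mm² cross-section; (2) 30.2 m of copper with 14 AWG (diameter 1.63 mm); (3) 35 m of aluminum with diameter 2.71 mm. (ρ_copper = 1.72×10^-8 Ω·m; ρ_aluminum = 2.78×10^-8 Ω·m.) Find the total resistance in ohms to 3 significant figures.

Seg 1: A = 6.56 mm² = 6.560e-06 m²
R_1 = (1.72×10^-8)(18.6)/(6.560e-06) = 0.04877 Ω
Seg 2: A = π(1.63/2 mm)² = π(8.1500e-04 m)² = 2.087e-06 m²
R_2 = (1.72×10^-8)(30.2)/(2.087e-06) = 0.2489 Ω
Seg 3: A = π(d/2)² = π(1.3550e-03 m)² = 5.768e-06 m²
R_3 = (2.78×10^-8)(35)/(5.768e-06) = 0.1687 Ω
R_total = R_1 + R_2 + R_3 = 0.466 Ω

0.466 Ω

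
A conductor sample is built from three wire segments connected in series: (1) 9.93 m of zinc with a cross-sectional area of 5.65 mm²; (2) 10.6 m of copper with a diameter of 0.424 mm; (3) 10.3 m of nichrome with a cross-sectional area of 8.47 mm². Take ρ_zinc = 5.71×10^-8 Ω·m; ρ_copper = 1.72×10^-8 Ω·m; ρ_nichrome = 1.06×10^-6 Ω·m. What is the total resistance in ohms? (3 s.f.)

Seg 1: A = 5.65 mm² = 5.650e-06 m²
R_1 = (5.71×10^-8)(9.93)/(5.650e-06) = 0.1004 Ω
Seg 2: A = π(d/2)² = π(2.1200e-04 m)² = 1.412e-07 m²
R_2 = (1.72×10^-8)(10.6)/(1.412e-07) = 1.291 Ω
Seg 3: A = 8.47 mm² = 8.470e-06 m²
R_3 = (1.06×10^-6)(10.3)/(8.470e-06) = 1.289 Ω
R_total = R_1 + R_2 + R_3 = 2.68 Ω

2.68 Ω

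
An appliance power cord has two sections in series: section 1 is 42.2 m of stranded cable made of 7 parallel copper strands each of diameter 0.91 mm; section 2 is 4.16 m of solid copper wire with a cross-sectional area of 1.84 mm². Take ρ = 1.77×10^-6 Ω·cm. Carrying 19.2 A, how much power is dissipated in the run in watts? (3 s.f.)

ρ = 1.77×10^-6 Ω·cm = 1.77×10^-8 Ω·m
Section 1: A_strand = π(4.5500e-04)² = 6.504e-07 m²; R₁ = ρL/(N·A_s) = (1.77×10^-8)(42.2)/(7×6.504e-07) = 0.1641 Ω
Section 2: A = 1.84 mm² = 1.840e-06 m²
R₂ = (1.77×10^-8)(4.16)/(1.840e-06) = 0.04002 Ω
R = R₁ + R₂ = 0.2041 Ω
P = I²R = (19.2)² × 0.2041 = 75.2 W

75.2 W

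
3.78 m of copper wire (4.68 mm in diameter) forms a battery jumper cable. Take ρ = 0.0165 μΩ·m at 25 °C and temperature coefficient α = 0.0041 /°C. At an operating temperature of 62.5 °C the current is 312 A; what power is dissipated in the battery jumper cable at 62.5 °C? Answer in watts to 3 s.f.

ρ = 0.0165 μΩ·m = 1.65×10^-8 Ω·m
A = π(d/2)² = π(2.3400e-03 m)² = 1.720e-05 m²
R₍25₎ = ρL/A = (1.65×10^-8)(3.78)/(1.720e-05) = 0.003626 Ω
R₍62.5₎ = R₍25₎(1 + αΔT) = 0.003626 × (1 + 0.0041×37.5) = 0.004183 Ω
P = I²R = (312)² × 0.004183 = 407 W

407 W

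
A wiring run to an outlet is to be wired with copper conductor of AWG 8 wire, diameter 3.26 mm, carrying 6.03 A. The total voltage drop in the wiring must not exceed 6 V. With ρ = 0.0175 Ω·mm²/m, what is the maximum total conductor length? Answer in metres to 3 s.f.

475 m

ρ = 0.0175 Ω·mm²/m = 1.75×10^-8 Ω·m
A = π(3.26/2 mm)² = π(1.6300e-03 m)² = 8.347e-06 m²
L_max = V_max·A/(1·ρI) = (6)(8.347e-06)/(1.75×10^-8×6.03) = 475 m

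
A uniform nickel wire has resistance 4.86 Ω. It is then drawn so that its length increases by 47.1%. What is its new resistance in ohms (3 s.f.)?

10.5 Ω

k = 1 + 47.1/100 = 1.471; volume constant ⇒ A' = A/k, so R' = k²R.
R' = 2.164 × 4.86 = 10.5 Ω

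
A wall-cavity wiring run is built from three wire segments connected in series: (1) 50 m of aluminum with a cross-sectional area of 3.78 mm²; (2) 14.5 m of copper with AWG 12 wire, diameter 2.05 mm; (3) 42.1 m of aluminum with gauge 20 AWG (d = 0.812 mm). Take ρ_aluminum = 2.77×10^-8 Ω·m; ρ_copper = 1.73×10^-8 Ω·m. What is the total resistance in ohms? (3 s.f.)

2.69 Ω

Seg 1: A = 3.78 mm² = 3.780e-06 m²
R_1 = (2.77×10^-8)(50)/(3.780e-06) = 0.3664 Ω
Seg 2: A = π(2.05/2 mm)² = π(1.0250e-03 m)² = 3.301e-06 m²
R_2 = (1.73×10^-8)(14.5)/(3.301e-06) = 0.076 Ω
Seg 3: A = π(0.812/2 mm)² = π(4.0600e-04 m)² = 5.178e-07 m²
R_3 = (2.77×10^-8)(42.1)/(5.178e-07) = 2.252 Ω
R_total = R_1 + R_2 + R_3 = 2.69 Ω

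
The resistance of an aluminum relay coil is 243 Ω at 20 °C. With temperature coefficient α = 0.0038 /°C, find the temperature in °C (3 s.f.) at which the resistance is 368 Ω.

R = R₀(1 + α(T − T₀)) ⇒ T = T₀ + (R/R₀ − 1)/α
T = 20 + (368/243 − 1)/0.0038 = 20 + (0.5144)/0.0038 = 155 °C

155 °C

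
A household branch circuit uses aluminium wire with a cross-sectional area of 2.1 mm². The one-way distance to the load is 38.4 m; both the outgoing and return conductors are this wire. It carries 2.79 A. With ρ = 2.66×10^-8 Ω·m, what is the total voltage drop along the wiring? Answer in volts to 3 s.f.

2.71 V

A = 2.1 mm² = 2.100e-06 m²
Total conductor length (both ways) L = 2 × 38.4 = 76.8 m
R = ρL/A = (2.66×10^-8)(76.8)/(2.100e-06) = 0.9728 Ω
V = IR = 2.79 × 0.9728 = 2.71 V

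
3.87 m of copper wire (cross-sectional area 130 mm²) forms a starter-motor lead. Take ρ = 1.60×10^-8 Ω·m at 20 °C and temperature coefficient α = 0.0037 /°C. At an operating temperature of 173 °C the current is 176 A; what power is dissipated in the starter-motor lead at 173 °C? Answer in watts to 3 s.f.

23.1 W

A = 130 mm² = 1.300e-04 m²
R₍20₎ = ρL/A = (1.60×10^-8)(3.87)/(1.300e-04) = 4.763×10^-4 Ω
R₍173₎ = R₍20₎(1 + αΔT) = 4.763×10^-4 × (1 + 0.0037×153) = 7.459×10^-4 Ω
P = I²R = (176)² × 7.459×10^-4 = 23.1 W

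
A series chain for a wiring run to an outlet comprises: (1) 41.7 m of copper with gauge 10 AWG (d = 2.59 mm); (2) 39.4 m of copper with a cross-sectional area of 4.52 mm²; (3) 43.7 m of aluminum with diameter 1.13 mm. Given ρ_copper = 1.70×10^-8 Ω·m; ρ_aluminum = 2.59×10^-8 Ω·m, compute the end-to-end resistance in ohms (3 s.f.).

Seg 1: A = π(2.59/2 mm)² = π(1.2950e-03 m)² = 5.269e-06 m²
R_1 = (1.70×10^-8)(41.7)/(5.269e-06) = 0.1346 Ω
Seg 2: A = 4.52 mm² = 4.520e-06 m²
R_2 = (1.70×10^-8)(39.4)/(4.520e-06) = 0.1482 Ω
Seg 3: A = π(d/2)² = π(5.6500e-04 m)² = 1.003e-06 m²
R_3 = (2.59×10^-8)(43.7)/(1.003e-06) = 1.129 Ω
R_total = R_1 + R_2 + R_3 = 1.41 Ω

1.41 Ω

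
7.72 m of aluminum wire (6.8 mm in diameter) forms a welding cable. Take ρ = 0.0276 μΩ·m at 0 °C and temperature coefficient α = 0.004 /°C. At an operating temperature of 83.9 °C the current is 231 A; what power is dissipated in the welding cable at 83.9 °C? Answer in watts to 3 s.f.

418 W

ρ = 0.0276 μΩ·m = 2.76×10^-8 Ω·m
A = π(d/2)² = π(3.4000e-03 m)² = 3.632e-05 m²
R₍0₎ = ρL/A = (2.76×10^-8)(7.72)/(3.632e-05) = 0.005867 Ω
R₍83.9₎ = R₍0₎(1 + αΔT) = 0.005867 × (1 + 0.004×83.9) = 0.007836 Ω
P = I²R = (231)² × 0.007836 = 418 W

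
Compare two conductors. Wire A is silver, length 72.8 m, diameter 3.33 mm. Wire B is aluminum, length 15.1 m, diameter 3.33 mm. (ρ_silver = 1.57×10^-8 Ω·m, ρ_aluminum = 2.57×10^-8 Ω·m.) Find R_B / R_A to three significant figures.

0.340

R ∝ ρL/d², so R_B/R_A = (ρ_B/ρ_A) × (L_B/L_A)
= (2.57×10^-8/1.57×10^-8) × (15.1/72.8) = 0.340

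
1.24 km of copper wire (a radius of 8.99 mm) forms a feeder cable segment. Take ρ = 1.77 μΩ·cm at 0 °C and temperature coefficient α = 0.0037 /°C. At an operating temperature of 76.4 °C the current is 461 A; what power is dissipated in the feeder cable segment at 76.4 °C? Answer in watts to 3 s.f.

ρ = 1.77 μΩ·cm = 1.77×10^-8 Ω·m
A = πr² = π(8.9900e-03 m)² = 2.539e-04 m²
R₍0₎ = ρL/A = (1.77×10^-8)(1240)/(2.539e-04) = 0.08644 Ω
R₍76.4₎ = R₍0₎(1 + αΔT) = 0.08644 × (1 + 0.0037×76.4) = 0.1109 Ω
P = I²R = (461)² × 0.1109 = 23600 W

23600 W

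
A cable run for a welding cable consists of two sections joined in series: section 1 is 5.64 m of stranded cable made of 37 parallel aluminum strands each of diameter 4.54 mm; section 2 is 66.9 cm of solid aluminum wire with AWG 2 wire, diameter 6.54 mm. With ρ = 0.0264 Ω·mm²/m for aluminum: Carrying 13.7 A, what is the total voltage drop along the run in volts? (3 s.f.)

0.0106 V

ρ = 0.0264 Ω·mm²/m = 2.64×10^-8 Ω·m
Section 1: A_strand = π(2.2700e-03)² = 1.619e-05 m²; R₁ = ρL/(N·A_s) = (2.64×10^-8)(5.64)/(37×1.619e-05) = 2.486×10^-4 Ω
Section 2: A = π(6.54/2 mm)² = π(3.2700e-03 m)² = 3.359e-05 m²
R₂ = (2.64×10^-8)(0.669)/(3.359e-05) = 5.258×10^-4 Ω
R = R₁ + R₂ = 7.743×10^-4 Ω
V = IR = 13.7 × 7.743×10^-4 = 0.0106 V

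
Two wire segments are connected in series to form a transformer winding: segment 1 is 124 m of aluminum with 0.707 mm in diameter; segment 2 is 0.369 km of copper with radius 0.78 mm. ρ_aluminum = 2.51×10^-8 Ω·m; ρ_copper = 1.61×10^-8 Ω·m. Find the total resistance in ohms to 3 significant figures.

11.0 Ω

Segment 1: A = π(d/2)² = π(3.5350e-04 m)² = 3.926e-07 m²
R₁ = ρL/A = (2.51×10^-8)(124)/(3.926e-07) = 7.928 Ω
Segment 2: A = πr² = π(7.8000e-04 m)² = 1.911e-06 m²
R₂ = (1.61×10^-8)(369)/(1.911e-06) = 3.108 Ω
R = R₁ + R₂ = 11.0 Ω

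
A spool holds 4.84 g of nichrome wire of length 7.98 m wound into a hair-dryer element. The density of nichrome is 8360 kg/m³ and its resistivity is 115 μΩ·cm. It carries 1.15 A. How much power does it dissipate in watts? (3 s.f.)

ρ = 115 μΩ·cm = 1.15×10^-6 Ω·m
A = m/(density·L) = 0.00484/(8360×7.98) = 7.2550e-08 m²
R = ρL/A = (1.15×10^-6)(7.98)/(7.2550e-08) = 126.5 Ω
P = I²R = (1.15)² × 126.5 = 167 W

167 W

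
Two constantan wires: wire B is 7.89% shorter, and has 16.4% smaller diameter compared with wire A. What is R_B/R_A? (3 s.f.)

1.32

R ∝ L/d², so R_B/R_A = (1 − 7.89/100) × (1 − 16.4/100)⁻²
= 0.9211 × 1.431 = 1.32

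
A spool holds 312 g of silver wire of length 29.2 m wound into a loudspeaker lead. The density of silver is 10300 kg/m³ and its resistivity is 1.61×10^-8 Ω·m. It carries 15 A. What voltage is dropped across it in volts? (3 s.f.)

A = m/(density·L) = 0.312/(10300×29.2) = 1.0374e-06 m²
R = ρL/A = (1.61×10^-8)(29.2)/(1.0374e-06) = 0.4532 Ω
V = IR = 15 × 0.4532 = 6.80 V

6.80 V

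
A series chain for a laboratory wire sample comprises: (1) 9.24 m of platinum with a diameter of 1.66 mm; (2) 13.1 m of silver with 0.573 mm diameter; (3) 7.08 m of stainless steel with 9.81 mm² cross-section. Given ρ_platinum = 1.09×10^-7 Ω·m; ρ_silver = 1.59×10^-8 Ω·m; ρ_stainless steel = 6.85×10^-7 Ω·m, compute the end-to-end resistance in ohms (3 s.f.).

Seg 1: A = π(d/2)² = π(8.3000e-04 m)² = 2.164e-06 m²
R_1 = (1.09×10^-7)(9.24)/(2.164e-06) = 0.4654 Ω
Seg 2: A = π(d/2)² = π(2.8650e-04 m)² = 2.579e-07 m²
R_2 = (1.59×10^-8)(13.1)/(2.579e-07) = 0.8077 Ω
Seg 3: A = 9.81 mm² = 9.810e-06 m²
R_3 = (6.85×10^-7)(7.08)/(9.810e-06) = 0.4944 Ω
R_total = R_1 + R_2 + R_3 = 1.77 Ω

1.77 Ω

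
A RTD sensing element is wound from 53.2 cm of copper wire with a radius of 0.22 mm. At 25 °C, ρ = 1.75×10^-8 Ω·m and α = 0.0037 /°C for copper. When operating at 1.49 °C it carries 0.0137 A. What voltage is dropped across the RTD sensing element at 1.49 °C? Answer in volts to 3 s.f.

A = πr² = π(2.2000e-04 m)² = 1.521e-07 m²
R₍25₎ = ρL/A = (1.75×10^-8)(0.532)/(1.521e-07) = 0.06123 Ω
R₍1.49₎ = R₍25₎(1 + αΔT) = 0.06123 × (1 + 0.0037×-23.5) = 0.0559 Ω
V = IR = 0.0137 × 0.0559 = 7.66×10^-4 V

7.66×10^-4 V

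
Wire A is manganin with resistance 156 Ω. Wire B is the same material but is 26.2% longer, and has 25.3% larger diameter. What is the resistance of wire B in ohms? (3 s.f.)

R ∝ L/d², so R_B/R_A = (1 + 26.2/100) × (1 + 25.3/100)⁻²
= 1.262 × 0.6369 = 0.8038
R_B = 0.8038 × 156 = 125 Ω

125 Ω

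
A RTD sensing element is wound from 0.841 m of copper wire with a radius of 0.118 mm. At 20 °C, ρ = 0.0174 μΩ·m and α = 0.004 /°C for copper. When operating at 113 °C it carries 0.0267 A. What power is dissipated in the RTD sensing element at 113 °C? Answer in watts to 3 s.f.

3.27×10^-4 W

ρ = 0.0174 μΩ·m = 1.74×10^-8 Ω·m
A = πr² = π(1.1800e-04 m)² = 4.374e-08 m²
R₍20₎ = ρL/A = (1.74×10^-8)(0.841)/(4.374e-08) = 0.3345 Ω
R₍113₎ = R₍20₎(1 + αΔT) = 0.3345 × (1 + 0.004×93) = 0.459 Ω
P = I²R = (0.0267)² × 0.459 = 3.27×10^-4 W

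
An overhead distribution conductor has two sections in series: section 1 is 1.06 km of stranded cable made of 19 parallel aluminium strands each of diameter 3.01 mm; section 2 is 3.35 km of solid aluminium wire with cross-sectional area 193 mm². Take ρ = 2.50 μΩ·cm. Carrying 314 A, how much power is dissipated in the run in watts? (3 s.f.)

62100 W

ρ = 2.50 μΩ·cm = 2.50×10^-8 Ω·m
Section 1: A_strand = π(1.5050e-03)² = 7.116e-06 m²; R₁ = ρL/(N·A_s) = (2.50×10^-8)(1060)/(19×7.116e-06) = 0.196 Ω
Section 2: A = 193 mm² = 1.930e-04 m²
R₂ = (2.50×10^-8)(3350)/(1.930e-04) = 0.4339 Ω
R = R₁ + R₂ = 0.6299 Ω
P = I²R = (314)² × 0.6299 = 62100 W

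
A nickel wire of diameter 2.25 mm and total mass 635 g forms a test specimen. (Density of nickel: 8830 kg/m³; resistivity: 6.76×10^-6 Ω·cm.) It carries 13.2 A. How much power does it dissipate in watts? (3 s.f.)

53.6 W

ρ = 6.76×10^-6 Ω·cm = 6.76×10^-8 Ω·m
A = π(d/2)² = π(1.1250e-03 m)² = 3.9761e-06 m²
L = m/(density·A) = 0.635/(8830×3.9761e-06) = 18.09 m
R = ρL/A = (6.76×10^-8)(18.09)/(3.9761e-06) = 0.3075 Ω
P = I²R = (13.2)² × 0.3075 = 53.6 W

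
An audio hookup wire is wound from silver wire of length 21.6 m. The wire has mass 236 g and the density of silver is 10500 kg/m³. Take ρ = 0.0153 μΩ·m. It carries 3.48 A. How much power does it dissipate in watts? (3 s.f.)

ρ = 0.0153 μΩ·m = 1.53×10^-8 Ω·m
A = m/(density·L) = 0.236/(10500×21.6) = 1.0406e-06 m²
R = ρL/A = (1.53×10^-8)(21.6)/(1.0406e-06) = 0.3176 Ω
P = I²R = (3.48)² × 0.3176 = 3.85 W

3.85 W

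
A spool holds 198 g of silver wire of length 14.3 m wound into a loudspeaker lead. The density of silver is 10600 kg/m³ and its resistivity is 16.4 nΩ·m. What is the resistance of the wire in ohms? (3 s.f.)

ρ = 16.4 nΩ·m = 1.64×10^-8 Ω·m
A = m/(density·L) = 0.198/(10600×14.3) = 1.3062e-06 m²
R = ρL/A = (1.64×10^-8)(14.3)/(1.3062e-06) = 0.180 Ω

0.180 Ω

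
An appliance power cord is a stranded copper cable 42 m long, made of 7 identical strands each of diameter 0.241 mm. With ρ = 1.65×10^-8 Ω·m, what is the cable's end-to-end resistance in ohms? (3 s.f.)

A_strand = π(1.2050e-04 m)² = 4.562e-08 m²
R_strand = ρL/A = (1.65×10^-8)(42)/(4.562e-08) = 15.19 Ω
R_total = R_strand/N = 15.19/7 = 2.17 Ω

2.17 Ω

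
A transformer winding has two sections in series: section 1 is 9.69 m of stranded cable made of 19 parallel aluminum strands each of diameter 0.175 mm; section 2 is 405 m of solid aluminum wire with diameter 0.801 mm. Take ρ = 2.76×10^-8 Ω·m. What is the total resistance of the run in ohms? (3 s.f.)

Section 1: A_strand = π(8.7500e-05)² = 2.405e-08 m²; R₁ = ρL/(N·A_s) = (2.76×10^-8)(9.69)/(19×2.405e-08) = 0.5852 Ω
Section 2: A = π(d/2)² = π(4.0050e-04 m)² = 5.039e-07 m²
R₂ = (2.76×10^-8)(405)/(5.039e-07) = 22.18 Ω
R = R₁ + R₂ = 22.8 Ω

22.8 Ω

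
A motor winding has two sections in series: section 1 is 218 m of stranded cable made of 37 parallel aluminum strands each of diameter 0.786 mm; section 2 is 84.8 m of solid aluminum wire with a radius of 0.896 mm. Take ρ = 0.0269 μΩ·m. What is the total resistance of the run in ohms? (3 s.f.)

1.23 Ω

ρ = 0.0269 μΩ·m = 2.69×10^-8 Ω·m
Section 1: A_strand = π(3.9300e-04)² = 4.852e-07 m²; R₁ = ρL/(N·A_s) = (2.69×10^-8)(218)/(37×4.852e-07) = 0.3266 Ω
Section 2: A = πr² = π(8.9600e-04 m)² = 2.522e-06 m²
R₂ = (2.69×10^-8)(84.8)/(2.522e-06) = 0.9044 Ω
R = R₁ + R₂ = 1.23 Ω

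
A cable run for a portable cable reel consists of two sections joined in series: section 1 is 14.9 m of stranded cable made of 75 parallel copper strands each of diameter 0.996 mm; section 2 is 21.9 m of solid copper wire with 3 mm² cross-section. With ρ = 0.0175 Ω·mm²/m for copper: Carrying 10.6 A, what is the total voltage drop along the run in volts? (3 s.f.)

1.40 V

ρ = 0.0175 Ω·mm²/m = 1.75×10^-8 Ω·m
Section 1: A_strand = π(4.9800e-04)² = 7.791e-07 m²; R₁ = ρL/(N·A_s) = (1.75×10^-8)(14.9)/(75×7.791e-07) = 0.004462 Ω
Section 2: A = 3 mm² = 3.000e-06 m²
R₂ = (1.75×10^-8)(21.9)/(3.000e-06) = 0.1278 Ω
R = R₁ + R₂ = 0.1322 Ω
V = IR = 10.6 × 0.1322 = 1.40 V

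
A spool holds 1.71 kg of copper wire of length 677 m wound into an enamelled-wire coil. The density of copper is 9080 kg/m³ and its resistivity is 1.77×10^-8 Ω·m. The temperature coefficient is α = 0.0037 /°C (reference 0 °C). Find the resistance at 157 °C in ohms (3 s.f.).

68.1 Ω

A = m/(density·L) = 1.71/(9080×677) = 2.7818e-07 m²
R = ρL/A = (1.77×10^-8)(677)/(2.7818e-07) = 43.08 Ω
R(157 °C) = 43.08 × (1 + 0.0037×157) = 68.1 Ω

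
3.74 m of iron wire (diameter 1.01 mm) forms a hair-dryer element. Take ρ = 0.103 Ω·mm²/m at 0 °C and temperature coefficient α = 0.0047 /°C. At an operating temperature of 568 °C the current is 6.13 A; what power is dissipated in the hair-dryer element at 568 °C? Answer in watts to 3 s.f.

ρ = 0.103 Ω·mm²/m = 1.03×10^-7 Ω·m
A = π(d/2)² = π(5.0500e-04 m)² = 8.012e-07 m²
R₍0₎ = ρL/A = (1.03×10^-7)(3.74)/(8.012e-07) = 0.4808 Ω
R₍568₎ = R₍0₎(1 + αΔT) = 0.4808 × (1 + 0.0047×568) = 1.764 Ω
P = I²R = (6.13)² × 1.764 = 66.3 W

66.3 W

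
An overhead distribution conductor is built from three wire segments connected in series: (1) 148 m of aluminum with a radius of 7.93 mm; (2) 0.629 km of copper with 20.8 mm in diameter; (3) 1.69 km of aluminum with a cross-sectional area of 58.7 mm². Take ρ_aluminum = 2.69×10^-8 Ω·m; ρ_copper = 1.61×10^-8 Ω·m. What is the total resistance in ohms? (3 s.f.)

0.824 Ω

Seg 1: A = πr² = π(7.9300e-03 m)² = 1.976e-04 m²
R_1 = (2.69×10^-8)(148)/(1.976e-04) = 0.02015 Ω
Seg 2: A = π(d/2)² = π(1.0400e-02 m)² = 3.398e-04 m²
R_2 = (1.61×10^-8)(629)/(3.398e-04) = 0.0298 Ω
Seg 3: A = 58.7 mm² = 5.870e-05 m²
R_3 = (2.69×10^-8)(1690)/(5.870e-05) = 0.7745 Ω
R_total = R_1 + R_2 + R_3 = 0.824 Ω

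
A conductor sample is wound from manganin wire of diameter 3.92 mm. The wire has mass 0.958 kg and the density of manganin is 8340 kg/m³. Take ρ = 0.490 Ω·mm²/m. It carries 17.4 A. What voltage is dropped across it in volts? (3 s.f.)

ρ = 0.490 Ω·mm²/m = 4.90×10^-7 Ω·m
A = π(d/2)² = π(1.9600e-03 m)² = 1.2069e-05 m²
L = m/(density·A) = 0.958/(8340×1.2069e-05) = 9.518 m
R = ρL/A = (4.90×10^-7)(9.518)/(1.2069e-05) = 0.3864 Ω
V = IR = 17.4 × 0.3864 = 6.72 V

6.72 V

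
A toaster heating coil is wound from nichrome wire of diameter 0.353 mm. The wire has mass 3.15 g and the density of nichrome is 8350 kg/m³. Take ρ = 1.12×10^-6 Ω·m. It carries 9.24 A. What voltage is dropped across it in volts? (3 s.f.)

A = π(d/2)² = π(1.7650e-04 m)² = 9.7868e-08 m²
L = m/(density·A) = 0.00315/(8350×9.7868e-08) = 3.855 m
R = ρL/A = (1.12×10^-6)(3.855)/(9.7868e-08) = 44.11 Ω
V = IR = 9.24 × 44.11 = 408 V

408 V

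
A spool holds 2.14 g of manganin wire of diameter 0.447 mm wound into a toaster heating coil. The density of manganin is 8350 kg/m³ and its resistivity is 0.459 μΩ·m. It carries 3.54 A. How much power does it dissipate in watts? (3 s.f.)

ρ = 0.459 μΩ·m = 4.59×10^-7 Ω·m
A = π(d/2)² = π(2.2350e-04 m)² = 1.5693e-07 m²
L = m/(density·A) = 0.00214/(8350×1.5693e-07) = 1.633 m
R = ρL/A = (4.59×10^-7)(1.633)/(1.5693e-07) = 4.777 Ω
P = I²R = (3.54)² × 4.777 = 59.9 W

59.9 W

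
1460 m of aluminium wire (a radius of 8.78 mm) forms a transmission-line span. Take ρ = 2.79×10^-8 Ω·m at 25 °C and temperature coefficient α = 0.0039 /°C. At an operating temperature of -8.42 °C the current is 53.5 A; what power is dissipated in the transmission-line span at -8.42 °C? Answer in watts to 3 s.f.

419 W

A = πr² = π(8.7800e-03 m)² = 2.422e-04 m²
R₍25₎ = ρL/A = (2.79×10^-8)(1460)/(2.422e-04) = 0.1682 Ω
R₍-8.42₎ = R₍25₎(1 + αΔT) = 0.1682 × (1 + 0.0039×-33.4) = 0.1463 Ω
P = I²R = (53.5)² × 0.1463 = 419 W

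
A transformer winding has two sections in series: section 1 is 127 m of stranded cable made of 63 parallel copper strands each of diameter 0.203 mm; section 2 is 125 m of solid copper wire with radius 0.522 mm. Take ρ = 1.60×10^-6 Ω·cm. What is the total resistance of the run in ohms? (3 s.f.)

ρ = 1.60×10^-6 Ω·cm = 1.60×10^-8 Ω·m
Section 1: A_strand = π(1.0150e-04)² = 3.237e-08 m²; R₁ = ρL/(N·A_s) = (1.60×10^-8)(127)/(63×3.237e-08) = 0.9966 Ω
Section 2: A = πr² = π(5.2200e-04 m)² = 8.560e-07 m²
R₂ = (1.60×10^-8)(125)/(8.560e-07) = 2.336 Ω
R = R₁ + R₂ = 3.33 Ω

3.33 Ω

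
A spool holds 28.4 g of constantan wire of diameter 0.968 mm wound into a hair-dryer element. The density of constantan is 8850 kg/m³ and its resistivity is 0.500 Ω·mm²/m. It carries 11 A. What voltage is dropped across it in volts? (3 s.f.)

32.6 V

ρ = 0.500 Ω·mm²/m = 5.00×10^-7 Ω·m
A = π(d/2)² = π(4.8400e-04 m)² = 7.3594e-07 m²
L = m/(density·A) = 0.0284/(8850×7.3594e-07) = 4.36 m
R = ρL/A = (5.00×10^-7)(4.36)/(7.3594e-07) = 2.963 Ω
V = IR = 11 × 2.963 = 32.6 V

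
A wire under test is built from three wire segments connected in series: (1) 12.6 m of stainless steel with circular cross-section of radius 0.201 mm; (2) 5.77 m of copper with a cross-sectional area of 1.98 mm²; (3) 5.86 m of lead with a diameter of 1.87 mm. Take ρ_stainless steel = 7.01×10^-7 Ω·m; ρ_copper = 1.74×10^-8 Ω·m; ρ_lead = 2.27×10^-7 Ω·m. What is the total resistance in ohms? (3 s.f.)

Seg 1: A = πr² = π(2.0100e-04 m)² = 1.269e-07 m²
R_1 = (7.01×10^-7)(12.6)/(1.269e-07) = 69.59 Ω
Seg 2: A = 1.98 mm² = 1.980e-06 m²
R_2 = (1.74×10^-8)(5.77)/(1.980e-06) = 0.05071 Ω
Seg 3: A = π(d/2)² = π(9.3500e-04 m)² = 2.746e-06 m²
R_3 = (2.27×10^-7)(5.86)/(2.746e-06) = 0.4843 Ω
R_total = R_1 + R_2 + R_3 = 70.1 Ω

70.1 Ω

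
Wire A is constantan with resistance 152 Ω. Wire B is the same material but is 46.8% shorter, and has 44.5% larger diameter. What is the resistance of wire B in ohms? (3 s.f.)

R ∝ L/d², so R_B/R_A = (1 − 46.8/100) × (1 + 44.5/100)⁻²
= 0.532 × 0.4789 = 0.2548
R_B = 0.2548 × 152 = 38.7 Ω

38.7 Ω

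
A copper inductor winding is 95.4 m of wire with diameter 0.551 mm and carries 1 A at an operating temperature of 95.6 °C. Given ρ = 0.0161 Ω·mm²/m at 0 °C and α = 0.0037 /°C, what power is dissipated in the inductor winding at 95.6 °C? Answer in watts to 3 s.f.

8.72 W

ρ = 0.0161 Ω·mm²/m = 1.61×10^-8 Ω·m
A = π(d/2)² = π(2.7550e-04 m)² = 2.384e-07 m²
R₍0₎ = ρL/A = (1.61×10^-8)(95.4)/(2.384e-07) = 6.441 Ω
R₍95.6₎ = R₍0₎(1 + αΔT) = 6.441 × (1 + 0.0037×95.6) = 8.72 Ω
P = I²R = (1)² × 8.72 = 8.72 W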